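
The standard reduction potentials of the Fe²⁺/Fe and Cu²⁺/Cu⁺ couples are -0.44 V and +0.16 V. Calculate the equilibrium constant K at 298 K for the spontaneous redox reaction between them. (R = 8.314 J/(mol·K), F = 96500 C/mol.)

E°_cell = +0.16 − (-0.44) = 0.60 V, with n = 2 electrons transferred.
At equilibrium E = 0, so the Nernst equation gives ln K = nFE°/RT = (2)(96500)(0.60)/((8.314)(298)) = 46.74.
K = e^46.74 = 2 × 10^20.

2 × 10^20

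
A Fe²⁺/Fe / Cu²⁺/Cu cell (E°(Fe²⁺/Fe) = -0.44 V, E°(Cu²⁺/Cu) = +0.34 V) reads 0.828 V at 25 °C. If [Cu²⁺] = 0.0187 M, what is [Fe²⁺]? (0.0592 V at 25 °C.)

4.5 × 10^-4 M

From the Nernst equation, log Q = n(E° − E)/0.0592 = 2(0.78 − 0.828)/0.0592 = -1.622, so Q = 0.0239.
With Q = [Fe²⁺]/[Cu²⁺] and the known concentrations, [Fe²⁺] in the numerator gives [Fe²⁺] = 4.5 × 10^-4 M.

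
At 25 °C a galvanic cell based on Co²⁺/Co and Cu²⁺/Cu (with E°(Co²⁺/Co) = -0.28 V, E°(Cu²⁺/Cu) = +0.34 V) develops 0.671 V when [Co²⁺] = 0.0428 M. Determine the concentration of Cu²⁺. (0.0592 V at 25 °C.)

From the Nernst equation, log Q = n(E° − E)/0.0592 = 2(0.62 − 0.671)/0.0592 = -1.723, so Q = 0.0189.
With Q = [Co²⁺]/[Cu²⁺] and the known concentrations, [Cu²⁺] in the denominator gives [Cu²⁺] = 2.3 M.

2.3 M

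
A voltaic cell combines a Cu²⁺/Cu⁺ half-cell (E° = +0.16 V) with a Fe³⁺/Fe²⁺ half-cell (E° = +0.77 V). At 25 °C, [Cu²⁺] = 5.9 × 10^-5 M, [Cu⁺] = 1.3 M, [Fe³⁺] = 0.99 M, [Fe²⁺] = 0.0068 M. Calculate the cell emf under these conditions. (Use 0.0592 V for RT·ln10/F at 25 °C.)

0.995 V

The Fe³⁺/Fe²⁺ couple has the higher reduction potential and acts as the cathode, so E°_cell = +0.77 − (+0.16) = 0.61 V.
Balancing electrons gives n = 1; the reaction quotient is Q = [Cu²⁺]·[Fe²⁺]/([Cu⁺]·[Fe³⁺]) = 3.12 × 10^-7.
At 25 °C, E = E° − (0.0592/n) log Q = 0.61 − (0.0592/1)(-6.506) = 0.610 + 0.385 = 0.995 V.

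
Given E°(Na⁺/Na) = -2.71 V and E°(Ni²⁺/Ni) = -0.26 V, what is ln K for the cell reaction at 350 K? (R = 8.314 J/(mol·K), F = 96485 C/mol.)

ln K = 162.5

E°_cell = -0.26 − (-2.71) = 2.45 V, with n = 2 electrons transferred.
At equilibrium E = 0, so the Nernst equation gives ln K = nFE°/RT = (2)(96485)(2.45)/((8.314)(350)) = 162.47.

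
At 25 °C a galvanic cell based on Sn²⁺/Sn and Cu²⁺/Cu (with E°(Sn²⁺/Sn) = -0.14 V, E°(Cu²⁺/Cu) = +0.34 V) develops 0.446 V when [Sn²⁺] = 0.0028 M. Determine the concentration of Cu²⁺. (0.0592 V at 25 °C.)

2 × 10^-4 M

From the Nernst equation, log Q = n(E° − E)/0.0592 = 2(0.48 − 0.446)/0.0592 = 1.149, so Q = 14.1.
With Q = [Sn²⁺]/[Cu²⁺] and the known concentrations, [Cu²⁺] in the denominator gives [Cu²⁺] = 2 × 10^-4 M.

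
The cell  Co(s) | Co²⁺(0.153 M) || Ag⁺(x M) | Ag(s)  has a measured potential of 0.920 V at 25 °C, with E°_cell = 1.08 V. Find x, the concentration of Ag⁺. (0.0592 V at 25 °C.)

From the Nernst equation, log Q = n(E° − E)/0.0592 = 2(1.08 − 0.920)/0.0592 = 5.405, so Q = 2.54 × 10^5.
With Q = [Co²⁺]/[Ag⁺]^2 and the known concentrations, [Ag⁺]^2 in the denominator gives [Ag⁺] = 7.8 × 10^-4 M.

7.8 × 10^-4 M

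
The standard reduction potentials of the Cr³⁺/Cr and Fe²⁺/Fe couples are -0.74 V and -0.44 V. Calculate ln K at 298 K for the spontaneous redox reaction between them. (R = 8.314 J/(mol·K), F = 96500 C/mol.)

E°_cell = -0.44 − (-0.74) = 0.30 V, with n = 6 electrons transferred.
At equilibrium E = 0, so the Nernst equation gives ln K = nFE°/RT = (6)(96500)(0.30)/((8.314)(298)) = 70.11.

ln K = 70.1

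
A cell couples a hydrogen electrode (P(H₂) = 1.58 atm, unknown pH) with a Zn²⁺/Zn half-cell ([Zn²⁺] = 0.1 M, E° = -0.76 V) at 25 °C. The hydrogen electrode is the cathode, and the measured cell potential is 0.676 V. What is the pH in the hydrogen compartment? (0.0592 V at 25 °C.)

pH = 1.82

E°_cell = 0.76 V and n = 2.
log Q = n(E° − E)/0.0592 = 2×(0.76 − 0.676)/0.0592 = 2.838.
With Q = [Zn²⁺]·P(H₂) / [H⁺]^2, solving for [H⁺] gives log[H⁺] = -1.820, so pH = 1.82.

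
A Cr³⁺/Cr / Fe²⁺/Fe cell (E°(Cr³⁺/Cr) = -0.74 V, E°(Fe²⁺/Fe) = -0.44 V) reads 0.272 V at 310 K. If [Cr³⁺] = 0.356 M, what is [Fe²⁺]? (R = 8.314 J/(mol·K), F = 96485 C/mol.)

From the Nernst equation, ln Q = nF(E° − E)/RT = 6×96485×(0.30 − 0.272)/(8.314×310) = 6.289, so Q = 539.
With Q = [Cr³⁺]^2/[Fe²⁺]^3 and the known concentrations, [Fe²⁺]^3 in the denominator gives [Fe²⁺] = 0.062 M.

0.062 M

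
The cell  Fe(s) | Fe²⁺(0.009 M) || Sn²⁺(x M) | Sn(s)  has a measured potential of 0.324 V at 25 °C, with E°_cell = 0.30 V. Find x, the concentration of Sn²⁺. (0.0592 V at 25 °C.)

From the Nernst equation, log Q = n(E° − E)/0.0592 = 2(0.30 − 0.324)/0.0592 = -0.811, so Q = 0.155.
With Q = [Fe²⁺]/[Sn²⁺] and the known concentrations, [Sn²⁺] in the denominator gives [Sn²⁺] = 0.058 M.

0.058 M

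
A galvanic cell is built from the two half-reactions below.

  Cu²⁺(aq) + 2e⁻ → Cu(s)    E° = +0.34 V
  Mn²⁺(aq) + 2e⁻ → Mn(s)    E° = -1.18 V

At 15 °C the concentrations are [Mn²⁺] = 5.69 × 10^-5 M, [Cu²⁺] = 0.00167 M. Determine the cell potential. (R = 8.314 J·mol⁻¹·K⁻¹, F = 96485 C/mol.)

1.56 V

The Cu²⁺/Cu couple has the higher reduction potential and acts as the cathode, so E°_cell = +0.34 − (-1.18) = 1.52 V.
Balancing electrons gives n = 2; the reaction quotient is Q = [Mn²⁺]/[Cu²⁺] = 0.0341.
E = E° − (RT/nF) ln Q = 1.52 − (8.314×288)/(2×96485) × (-3.379) = 1.520 + 0.042 = 1.562 V.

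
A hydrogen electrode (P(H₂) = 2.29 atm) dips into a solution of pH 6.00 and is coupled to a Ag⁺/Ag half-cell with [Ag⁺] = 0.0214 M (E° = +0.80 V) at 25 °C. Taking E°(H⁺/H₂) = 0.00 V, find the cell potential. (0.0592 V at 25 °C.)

The Ag⁺/Ag couple is the cathode, so E°_cell = 0.80 V; n = 2.
[H⁺] = 10^(−6.00) = 1 × 10^-6 M, and Q = [H⁺]^2 / ([Ag⁺]^2·P(H₂)) = 9.54 × 10^-10.
E = E° − (0.0592/2) log Q = 0.80 − (0.0592/2)(-9.021) = 1.067 V.

1.07 V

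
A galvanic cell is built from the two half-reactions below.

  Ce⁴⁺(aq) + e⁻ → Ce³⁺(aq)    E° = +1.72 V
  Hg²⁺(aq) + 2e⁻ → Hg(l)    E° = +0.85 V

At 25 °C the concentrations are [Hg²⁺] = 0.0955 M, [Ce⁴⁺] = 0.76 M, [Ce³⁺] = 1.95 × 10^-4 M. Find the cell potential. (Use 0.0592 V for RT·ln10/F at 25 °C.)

1.11 V

The Ce⁴⁺/Ce³⁺ couple has the higher reduction potential and acts as the cathode, so E°_cell = +1.72 − (+0.85) = 0.87 V.
Balancing electrons gives n = 2; the reaction quotient is Q = [Hg²⁺]·[Ce³⁺]^2/[Ce⁴⁺]^2 = 6.29 × 10^-9.
At 25 °C, E = E° − (0.0592/n) log Q = 0.87 − (0.0592/2)(-8.202) = 0.870 + 0.243 = 1.113 V.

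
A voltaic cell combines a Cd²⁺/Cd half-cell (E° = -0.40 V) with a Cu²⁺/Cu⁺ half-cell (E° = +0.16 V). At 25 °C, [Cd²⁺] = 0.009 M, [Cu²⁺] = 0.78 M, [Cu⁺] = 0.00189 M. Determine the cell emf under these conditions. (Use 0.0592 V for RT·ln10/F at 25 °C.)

0.775 V

The Cu²⁺/Cu⁺ couple has the higher reduction potential and acts as the cathode, so E°_cell = +0.16 − (-0.40) = 0.56 V.
Balancing electrons gives n = 2; the reaction quotient is Q = [Cd²⁺]·[Cu⁺]^2/[Cu²⁺]^2 = 5.28 × 10^-8.
At 25 °C, E = E° − (0.0592/n) log Q = 0.56 − (0.0592/2)(-7.277) = 0.560 + 0.215 = 0.775 V.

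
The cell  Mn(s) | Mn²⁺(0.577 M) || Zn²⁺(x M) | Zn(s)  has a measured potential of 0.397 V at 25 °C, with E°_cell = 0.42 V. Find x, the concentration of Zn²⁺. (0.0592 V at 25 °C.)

From the Nernst equation, log Q = n(E° − E)/0.0592 = 2(0.42 − 0.397)/0.0592 = 0.777, so Q = 5.98.
With Q = [Mn²⁺]/[Zn²⁺] and the known concentrations, [Zn²⁺] in the denominator gives [Zn²⁺] = 0.096 M.

0.096 M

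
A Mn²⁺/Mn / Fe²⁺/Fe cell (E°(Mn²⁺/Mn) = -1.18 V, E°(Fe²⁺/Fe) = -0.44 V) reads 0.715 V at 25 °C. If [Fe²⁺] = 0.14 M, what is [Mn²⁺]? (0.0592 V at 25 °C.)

From the Nernst equation, log Q = n(E° − E)/0.0592 = 2(0.74 − 0.715)/0.0592 = 0.845, so Q = 6.99.
With Q = [Mn²⁺]/[Fe²⁺] and the known concentrations, [Mn²⁺] in the numerator gives [Mn²⁺] = 0.98 M.

0.98 M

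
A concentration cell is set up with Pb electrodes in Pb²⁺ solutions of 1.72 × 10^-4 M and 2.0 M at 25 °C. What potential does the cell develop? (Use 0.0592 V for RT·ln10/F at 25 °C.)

0.12 V

Both half-cells are Pb²⁺/Pb, so E°_cell = 0. The concentrated side is the cathode; the cell reaction moves Pb²⁺ from high to low concentration with n = 2.
Q = [Pb²⁺]_dilute/[Pb²⁺]_conc = 1.72 × 10^-4/2.0 = 8.6 × 10^-5.
E = 0 − (0.0592/2) log Q = −(0.0592/2)(-4.066) = 0.1204 V.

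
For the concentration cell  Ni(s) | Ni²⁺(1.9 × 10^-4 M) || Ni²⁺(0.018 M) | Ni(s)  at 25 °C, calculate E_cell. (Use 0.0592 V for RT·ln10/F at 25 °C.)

Both half-cells are Ni²⁺/Ni, so E°_cell = 0. The concentrated side is the cathode; the cell reaction moves Ni²⁺ from high to low concentration with n = 2.
Q = [Ni²⁺]_dilute/[Ni²⁺]_conc = 1.9 × 10^-4/0.018 = 0.0106.
E = 0 − (0.0592/2) log Q = −(0.0592/2)(-1.977) = 0.0585 V.

0.059 V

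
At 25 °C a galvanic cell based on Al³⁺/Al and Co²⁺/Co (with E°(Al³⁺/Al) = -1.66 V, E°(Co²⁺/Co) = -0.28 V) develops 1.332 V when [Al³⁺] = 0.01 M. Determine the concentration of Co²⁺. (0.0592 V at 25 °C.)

0.0011 M

From the Nernst equation, log Q = n(E° − E)/0.0592 = 6(1.38 − 1.332)/0.0592 = 4.865, so Q = 7.33 × 10^4.
With Q = [Al³⁺]^2/[Co²⁺]^3 and the known concentrations, [Co²⁺]^3 in the denominator gives [Co²⁺] = 0.0011 M.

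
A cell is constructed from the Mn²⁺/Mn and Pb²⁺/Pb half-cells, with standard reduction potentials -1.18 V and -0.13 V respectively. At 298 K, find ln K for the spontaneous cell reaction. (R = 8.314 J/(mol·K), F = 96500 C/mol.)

E°_cell = -0.13 − (-1.18) = 1.05 V, with n = 2 electrons transferred.
At equilibrium E = 0, so the Nernst equation gives ln K = nFE°/RT = (2)(96500)(1.05)/((8.314)(298)) = 81.79.

ln K = 81.8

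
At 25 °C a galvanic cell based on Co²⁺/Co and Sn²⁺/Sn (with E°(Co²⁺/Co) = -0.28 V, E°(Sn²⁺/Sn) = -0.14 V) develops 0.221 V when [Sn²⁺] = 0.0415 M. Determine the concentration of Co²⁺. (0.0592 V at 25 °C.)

7.6 × 10^-5 M

From the Nernst equation, log Q = n(E° − E)/0.0592 = 2(0.14 − 0.221)/0.0592 = -2.736, so Q = 0.00183.
With Q = [Co²⁺]/[Sn²⁺] and the known concentrations, [Co²⁺] in the numerator gives [Co²⁺] = 7.6 × 10^-5 M.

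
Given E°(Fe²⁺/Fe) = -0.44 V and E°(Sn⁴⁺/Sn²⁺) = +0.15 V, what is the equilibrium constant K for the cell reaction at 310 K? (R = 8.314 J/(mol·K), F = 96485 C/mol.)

1.5 × 10^19

E°_cell = +0.15 − (-0.44) = 0.59 V, with n = 2 electrons transferred.
At equilibrium E = 0, so the Nernst equation gives ln K = nFE°/RT = (2)(96485)(0.59)/((8.314)(310)) = 44.17.
K = e^44.17 = 1.5 × 10^19.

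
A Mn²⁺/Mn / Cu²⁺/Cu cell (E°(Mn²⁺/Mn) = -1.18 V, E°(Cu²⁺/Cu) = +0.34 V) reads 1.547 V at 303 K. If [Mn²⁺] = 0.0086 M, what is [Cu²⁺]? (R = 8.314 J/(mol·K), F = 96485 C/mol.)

From the Nernst equation, ln Q = nF(E° − E)/RT = 2×96485×(1.52 − 1.547)/(8.314×303) = -2.068, so Q = 0.126.
With Q = [Mn²⁺]/[Cu²⁺] and the known concentrations, [Cu²⁺] in the denominator gives [Cu²⁺] = 0.068 M.

0.068 M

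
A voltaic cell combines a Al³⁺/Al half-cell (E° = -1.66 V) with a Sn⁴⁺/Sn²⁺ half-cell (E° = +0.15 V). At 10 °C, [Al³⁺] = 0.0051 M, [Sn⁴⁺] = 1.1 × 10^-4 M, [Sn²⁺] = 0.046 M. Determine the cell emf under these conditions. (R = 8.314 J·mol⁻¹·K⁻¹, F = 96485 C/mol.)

1.78 V

The Sn⁴⁺/Sn²⁺ couple has the higher reduction potential and acts as the cathode, so E°_cell = +0.15 − (-1.66) = 1.81 V.
Balancing electrons gives n = 6; the reaction quotient is Q = [Al³⁺]^2·[Sn²⁺]^3/[Sn⁴⁺]^3 = 1900.
E = E° − (RT/nF) ln Q = 1.81 − (8.314×283)/(6×96485) × (7.551) = 1.810 − 0.031 = 1.779 V.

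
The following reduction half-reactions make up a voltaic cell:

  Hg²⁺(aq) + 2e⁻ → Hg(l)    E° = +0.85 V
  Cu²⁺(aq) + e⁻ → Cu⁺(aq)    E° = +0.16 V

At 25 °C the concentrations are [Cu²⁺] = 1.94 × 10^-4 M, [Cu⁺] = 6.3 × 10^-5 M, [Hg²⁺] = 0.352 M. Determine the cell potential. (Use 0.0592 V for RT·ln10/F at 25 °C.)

0.648 V

The Hg²⁺/Hg couple has the higher reduction potential and acts as the cathode, so E°_cell = +0.85 − (+0.16) = 0.69 V.
Balancing electrons gives n = 2; the reaction quotient is Q = [Cu²⁺]^2/([Cu⁺]^2·[Hg²⁺]) = 26.9.
At 25 °C, E = E° − (0.0592/n) log Q = 0.69 − (0.0592/2)(1.430) = 0.690 − 0.042 = 0.648 V.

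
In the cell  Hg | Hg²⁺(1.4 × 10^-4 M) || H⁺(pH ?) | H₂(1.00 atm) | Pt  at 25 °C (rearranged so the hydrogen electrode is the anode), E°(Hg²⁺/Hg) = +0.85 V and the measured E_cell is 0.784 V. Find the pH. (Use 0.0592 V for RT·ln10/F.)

E°_cell = 0.85 V and n = 2.
log Q = n(E° − E)/0.0592 = 2×(0.85 − 0.784)/0.0592 = 2.230.
With Q = [H⁺]^2 / ([Hg²⁺]·P(H₂)), solving for [H⁺] gives log[H⁺] = -0.812, so pH = 0.81.

pH = 0.81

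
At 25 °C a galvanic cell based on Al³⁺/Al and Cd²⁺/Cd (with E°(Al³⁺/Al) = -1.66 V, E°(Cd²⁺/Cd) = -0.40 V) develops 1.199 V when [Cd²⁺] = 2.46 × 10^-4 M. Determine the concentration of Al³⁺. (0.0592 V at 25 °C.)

0.0048 M

From the Nernst equation, log Q = n(E° − E)/0.0592 = 6(1.26 − 1.199)/0.0592 = 6.182, so Q = 1.52 × 10^6.
With Q = [Al³⁺]^2/[Cd²⁺]^3 and the known concentrations, [Al³⁺]^2 in the numerator gives [Al³⁺] = 0.0048 M.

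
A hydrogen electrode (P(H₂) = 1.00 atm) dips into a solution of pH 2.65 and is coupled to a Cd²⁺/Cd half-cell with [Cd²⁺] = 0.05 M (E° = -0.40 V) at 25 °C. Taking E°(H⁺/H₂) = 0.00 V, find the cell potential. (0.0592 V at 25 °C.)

The hydrogen couple is the cathode, so E°_cell = 0.40 V; n = 2.
[H⁺] = 10^(−2.65) = 0.0022 M, and Q = [Cd²⁺]·P(H₂) / [H⁺]^2 = 9980.
E = E° − (0.0592/2) log Q = 0.40 − (0.0592/2)(3.999) = 0.282 V.

0.28 V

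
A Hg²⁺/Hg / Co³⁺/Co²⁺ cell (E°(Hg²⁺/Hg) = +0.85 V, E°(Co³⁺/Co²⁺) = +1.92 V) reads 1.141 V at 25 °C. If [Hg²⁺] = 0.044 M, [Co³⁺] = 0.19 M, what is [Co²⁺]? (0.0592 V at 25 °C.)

0.057 M

From the Nernst equation, log Q = n(E° − E)/0.0592 = 2(1.07 − 1.141)/0.0592 = -2.399, so Q = 0.00399.
With Q = [Hg²⁺]·[Co²⁺]^2/[Co³⁺]^2 and the known concentrations, [Co²⁺]^2 in the numerator gives [Co²⁺] = 0.057 M.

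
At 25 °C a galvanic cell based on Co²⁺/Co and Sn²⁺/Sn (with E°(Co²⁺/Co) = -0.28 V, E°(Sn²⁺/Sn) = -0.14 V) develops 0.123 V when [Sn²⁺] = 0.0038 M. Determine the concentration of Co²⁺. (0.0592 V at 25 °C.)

0.014 M

From the Nernst equation, log Q = n(E° − E)/0.0592 = 2(0.14 − 0.123)/0.0592 = 0.574, so Q = 3.75.
With Q = [Co²⁺]/[Sn²⁺] and the known concentrations, [Co²⁺] in the numerator gives [Co²⁺] = 0.014 M.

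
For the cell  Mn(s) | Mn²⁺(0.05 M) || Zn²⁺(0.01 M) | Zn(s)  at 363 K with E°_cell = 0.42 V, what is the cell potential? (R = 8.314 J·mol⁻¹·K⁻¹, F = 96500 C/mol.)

0.395 V

Balancing electrons gives n = 2; the reaction quotient is Q = [Mn²⁺]/[Zn²⁺] = 5.00.
E = E° − (RT/nF) ln Q = 0.42 − (8.314×363)/(2×96500) × (1.609) = 0.420 − 0.025 = 0.395 V.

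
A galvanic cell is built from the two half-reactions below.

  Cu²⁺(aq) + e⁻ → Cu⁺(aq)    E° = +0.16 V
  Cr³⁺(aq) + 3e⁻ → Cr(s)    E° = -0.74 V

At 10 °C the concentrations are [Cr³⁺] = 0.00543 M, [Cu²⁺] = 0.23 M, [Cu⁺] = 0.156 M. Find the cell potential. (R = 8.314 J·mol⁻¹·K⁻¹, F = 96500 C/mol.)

The Cu²⁺/Cu⁺ couple has the higher reduction potential and acts as the cathode, so E°_cell = +0.16 − (-0.74) = 0.90 V.
Balancing electrons gives n = 3; the reaction quotient is Q = [Cr³⁺]·[Cu⁺]^3/[Cu²⁺]^3 = 0.00169.
E = E° − (RT/nF) ln Q = 0.90 − (8.314×283)/(3×96500) × (-6.380) = 0.900 + 0.052 = 0.952 V.

0.952 V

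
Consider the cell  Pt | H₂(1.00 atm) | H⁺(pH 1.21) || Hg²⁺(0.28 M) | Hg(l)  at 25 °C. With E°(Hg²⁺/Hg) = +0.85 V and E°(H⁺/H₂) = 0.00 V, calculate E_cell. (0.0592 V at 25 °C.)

0.91 V

The Hg²⁺/Hg couple is the cathode, so E°_cell = 0.85 V; n = 2.
[H⁺] = 10^(−1.21) = 0.062 M, and Q = [H⁺]^2 / ([Hg²⁺]·P(H₂)) = 0.0136.
E = E° − (0.0592/2) log Q = 0.85 − (0.0592/2)(-1.867) = 0.905 V.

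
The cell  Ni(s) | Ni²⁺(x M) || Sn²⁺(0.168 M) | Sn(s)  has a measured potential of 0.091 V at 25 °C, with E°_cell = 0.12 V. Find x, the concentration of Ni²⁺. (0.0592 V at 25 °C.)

1.6 M

From the Nernst equation, log Q = n(E° − E)/0.0592 = 2(0.12 − 0.091)/0.0592 = 0.980, so Q = 9.54.
With Q = [Ni²⁺]/[Sn²⁺] and the known concentrations, [Ni²⁺] in the numerator gives [Ni²⁺] = 1.6 M.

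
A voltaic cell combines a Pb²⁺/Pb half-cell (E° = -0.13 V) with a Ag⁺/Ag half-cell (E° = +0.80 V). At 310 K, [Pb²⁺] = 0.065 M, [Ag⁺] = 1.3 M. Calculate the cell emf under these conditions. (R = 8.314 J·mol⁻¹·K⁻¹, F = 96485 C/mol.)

The Ag⁺/Ag couple has the higher reduction potential and acts as the cathode, so E°_cell = +0.80 − (-0.13) = 0.93 V.
Balancing electrons gives n = 2; the reaction quotient is Q = [Pb²⁺]/[Ag⁺]^2 = 0.0385.
E = E° − (RT/nF) ln Q = 0.93 − (8.314×310)/(2×96485) × (-3.258) = 0.930 + 0.044 = 0.974 V.

0.974 V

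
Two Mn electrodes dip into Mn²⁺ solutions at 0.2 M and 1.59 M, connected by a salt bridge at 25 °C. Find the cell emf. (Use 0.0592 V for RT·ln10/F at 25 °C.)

0.027 V

Both half-cells are Mn²⁺/Mn, so E°_cell = 0. The concentrated side is the cathode; the cell reaction moves Mn²⁺ from high to low concentration with n = 2.
Q = [Mn²⁺]_dilute/[Mn²⁺]_conc = 0.2/1.59 = 0.126.
E = 0 − (0.0592/2) log Q = −(0.0592/2)(-0.900) = 0.0266 V.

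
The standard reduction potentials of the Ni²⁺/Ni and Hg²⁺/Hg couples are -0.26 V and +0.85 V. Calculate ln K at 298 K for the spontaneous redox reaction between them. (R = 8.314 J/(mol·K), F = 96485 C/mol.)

E°_cell = +0.85 − (-0.26) = 1.11 V, with n = 2 electrons transferred.
At equilibrium E = 0, so the Nernst equation gives ln K = nFE°/RT = (2)(96485)(1.11)/((8.314)(298)) = 86.45.

ln K = 86.5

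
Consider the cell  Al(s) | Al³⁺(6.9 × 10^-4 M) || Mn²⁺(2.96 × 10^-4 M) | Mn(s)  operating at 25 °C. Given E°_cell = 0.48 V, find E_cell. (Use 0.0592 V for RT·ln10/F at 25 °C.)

0.438 V

Balancing electrons gives n = 6; the reaction quotient is Q = [Al³⁺]^2/[Mn²⁺]^3 = 1.84 × 10^4.
At 25 °C, E = E° − (0.0592/n) log Q = 0.48 − (0.0592/6)(4.264) = 0.480 − 0.042 = 0.438 V.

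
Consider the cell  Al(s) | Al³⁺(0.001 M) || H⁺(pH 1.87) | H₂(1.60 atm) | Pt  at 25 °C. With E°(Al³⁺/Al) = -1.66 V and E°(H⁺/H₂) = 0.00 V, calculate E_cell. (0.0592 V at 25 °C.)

1.60 V

The hydrogen couple is the cathode, so E°_cell = 1.66 V; n = 6.
[H⁺] = 10^(−1.87) = 0.013 M, and Q = [Al³⁺]^2·P(H₂)^3 / [H⁺]^6 = 6.8 × 10^5.
E = E° − (0.0592/6) log Q = 1.66 − (0.0592/6)(5.832) = 1.602 V.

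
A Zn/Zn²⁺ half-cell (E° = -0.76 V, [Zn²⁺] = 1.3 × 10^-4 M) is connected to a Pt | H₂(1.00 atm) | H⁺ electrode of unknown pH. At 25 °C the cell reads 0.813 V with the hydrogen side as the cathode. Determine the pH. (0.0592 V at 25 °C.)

pH = 1.05

E°_cell = 0.76 V and n = 2.
log Q = n(E° − E)/0.0592 = 2×(0.76 − 0.813)/0.0592 = -1.791.
With Q = [Zn²⁺]·P(H₂) / [H⁺]^2, solving for [H⁺] gives log[H⁺] = -1.048, so pH = 1.05.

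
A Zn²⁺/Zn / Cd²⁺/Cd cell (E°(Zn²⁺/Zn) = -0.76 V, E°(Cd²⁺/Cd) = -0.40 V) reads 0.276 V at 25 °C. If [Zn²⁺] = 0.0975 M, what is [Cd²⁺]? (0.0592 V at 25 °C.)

1.4 × 10^-4 M

From the Nernst equation, log Q = n(E° − E)/0.0592 = 2(0.36 − 0.276)/0.0592 = 2.838, so Q = 688.
With Q = [Zn²⁺]/[Cd²⁺] and the known concentrations, [Cd²⁺] in the denominator gives [Cd²⁺] = 1.4 × 10^-4 M.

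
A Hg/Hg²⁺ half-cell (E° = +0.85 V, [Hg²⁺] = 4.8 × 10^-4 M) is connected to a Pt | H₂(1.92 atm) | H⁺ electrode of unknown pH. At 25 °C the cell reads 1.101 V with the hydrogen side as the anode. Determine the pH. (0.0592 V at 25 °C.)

E°_cell = 0.85 V and n = 2.
log Q = n(E° − E)/0.0592 = 2×(0.85 − 1.101)/0.0592 = -8.480.
With Q = [H⁺]^2 / ([Hg²⁺]·P(H₂)), solving for [H⁺] gives log[H⁺] = -5.758, so pH = 5.76.

pH = 5.76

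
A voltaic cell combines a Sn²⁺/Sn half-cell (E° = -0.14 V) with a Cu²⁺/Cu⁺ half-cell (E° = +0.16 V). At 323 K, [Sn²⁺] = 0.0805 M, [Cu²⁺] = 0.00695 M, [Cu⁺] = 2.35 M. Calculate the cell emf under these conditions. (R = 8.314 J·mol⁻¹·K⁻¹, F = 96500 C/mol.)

The Cu²⁺/Cu⁺ couple has the higher reduction potential and acts as the cathode, so E°_cell = +0.16 − (-0.14) = 0.30 V.
Balancing electrons gives n = 2; the reaction quotient is Q = [Sn²⁺]·[Cu⁺]^2/[Cu²⁺]^2 = 9200.
E = E° − (RT/nF) ln Q = 0.30 − (8.314×323)/(2×96500) × (9.127) = 0.300 − 0.127 = 0.173 V.

0.173 V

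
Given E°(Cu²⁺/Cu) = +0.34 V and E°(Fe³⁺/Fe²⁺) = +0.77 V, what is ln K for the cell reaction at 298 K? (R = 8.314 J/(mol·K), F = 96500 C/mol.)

ln K = 33.5

E°_cell = +0.77 − (+0.34) = 0.43 V, with n = 2 electrons transferred.
At equilibrium E = 0, so the Nernst equation gives ln K = nFE°/RT = (2)(96500)(0.43)/((8.314)(298)) = 33.50.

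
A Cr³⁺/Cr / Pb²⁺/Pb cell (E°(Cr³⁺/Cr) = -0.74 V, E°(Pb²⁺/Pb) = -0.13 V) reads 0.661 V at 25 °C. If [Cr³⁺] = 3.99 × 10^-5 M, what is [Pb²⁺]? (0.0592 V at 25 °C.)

From the Nernst equation, log Q = n(E° − E)/0.0592 = 6(0.61 − 0.661)/0.0592 = -5.169, so Q = 6.78 × 10^-6.
With Q = [Cr³⁺]^2/[Pb²⁺]^3 and the known concentrations, [Pb²⁺]^3 in the denominator gives [Pb²⁺] = 0.062 M.

0.062 M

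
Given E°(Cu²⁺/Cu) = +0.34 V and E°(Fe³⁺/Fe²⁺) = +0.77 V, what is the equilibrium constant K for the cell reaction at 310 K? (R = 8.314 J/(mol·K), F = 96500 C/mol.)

E°_cell = +0.77 − (+0.34) = 0.43 V, with n = 2 electrons transferred.
At equilibrium E = 0, so the Nernst equation gives ln K = nFE°/RT = (2)(96500)(0.43)/((8.314)(310)) = 32.20.
K = e^32.20 = 9.6 × 10^13.

9.6 × 10^13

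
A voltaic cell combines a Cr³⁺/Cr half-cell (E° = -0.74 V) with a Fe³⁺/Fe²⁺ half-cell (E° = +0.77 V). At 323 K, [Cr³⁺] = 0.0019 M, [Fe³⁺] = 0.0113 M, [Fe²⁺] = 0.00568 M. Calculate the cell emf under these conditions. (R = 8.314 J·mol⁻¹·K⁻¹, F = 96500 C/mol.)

The Fe³⁺/Fe²⁺ couple has the higher reduction potential and acts as the cathode, so E°_cell = +0.77 − (-0.74) = 1.51 V.
Balancing electrons gives n = 3; the reaction quotient is Q = [Cr³⁺]·[Fe²⁺]^3/[Fe³⁺]^3 = 2.41 × 10^-4.
E = E° − (RT/nF) ln Q = 1.51 − (8.314×323)/(3×96500) × (-8.329) = 1.510 + 0.077 = 1.587 V.

1.59 V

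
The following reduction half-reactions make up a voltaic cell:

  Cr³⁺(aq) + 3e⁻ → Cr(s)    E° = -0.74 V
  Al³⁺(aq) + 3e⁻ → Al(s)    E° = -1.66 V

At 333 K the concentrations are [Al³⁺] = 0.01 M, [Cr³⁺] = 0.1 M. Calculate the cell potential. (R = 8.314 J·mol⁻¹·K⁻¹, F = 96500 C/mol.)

The Cr³⁺/Cr couple has the higher reduction potential and acts as the cathode, so E°_cell = -0.74 − (-1.66) = 0.92 V.
Balancing electrons gives n = 3; the reaction quotient is Q = [Al³⁺]/[Cr³⁺] = 0.100.
E = E° − (RT/nF) ln Q = 0.92 − (8.314×333)/(3×96500) × (-2.303) = 0.920 + 0.022 = 0.942 V.

0.942 V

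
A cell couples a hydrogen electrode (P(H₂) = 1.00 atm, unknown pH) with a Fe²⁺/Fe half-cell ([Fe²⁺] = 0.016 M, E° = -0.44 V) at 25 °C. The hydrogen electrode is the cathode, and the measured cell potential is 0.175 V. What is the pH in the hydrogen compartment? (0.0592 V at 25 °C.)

E°_cell = 0.44 V and n = 2.
log Q = n(E° − E)/0.0592 = 2×(0.44 − 0.175)/0.0592 = 8.953.
With Q = [Fe²⁺]·P(H₂) / [H⁺]^2, solving for [H⁺] gives log[H⁺] = -5.374, so pH = 5.37.

pH = 5.37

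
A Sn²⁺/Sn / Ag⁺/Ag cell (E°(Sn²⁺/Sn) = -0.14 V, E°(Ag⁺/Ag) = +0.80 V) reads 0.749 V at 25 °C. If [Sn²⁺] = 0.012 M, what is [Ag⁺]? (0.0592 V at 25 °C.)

From the Nernst equation, log Q = n(E° − E)/0.0592 = 2(0.94 − 0.749)/0.0592 = 6.453, so Q = 2.84 × 10^6.
With Q = [Sn²⁺]/[Ag⁺]^2 and the known concentrations, [Ag⁺]^2 in the denominator gives [Ag⁺] = 6.5 × 10^-5 M.

6.5 × 10^-5 M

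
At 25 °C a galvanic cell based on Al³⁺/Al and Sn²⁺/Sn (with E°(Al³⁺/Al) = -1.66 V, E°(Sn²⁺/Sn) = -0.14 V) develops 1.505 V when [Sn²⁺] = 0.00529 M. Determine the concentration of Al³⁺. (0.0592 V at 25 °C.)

From the Nernst equation, log Q = n(E° − E)/0.0592 = 6(1.52 − 1.505)/0.0592 = 1.520, so Q = 33.1.
With Q = [Al³⁺]^2/[Sn²⁺]^3 and the known concentrations, [Al³⁺]^2 in the numerator gives [Al³⁺] = 0.0022 M.

0.0022 M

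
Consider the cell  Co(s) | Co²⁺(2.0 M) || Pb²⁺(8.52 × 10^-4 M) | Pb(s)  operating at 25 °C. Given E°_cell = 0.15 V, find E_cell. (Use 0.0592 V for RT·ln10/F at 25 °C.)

Balancing electrons gives n = 2; the reaction quotient is Q = [Co²⁺]/[Pb²⁺] = 2350.
At 25 °C, E = E° − (0.0592/n) log Q = 0.15 − (0.0592/2)(3.371) = 0.150 − 0.100 = 0.050 V.

0.050 V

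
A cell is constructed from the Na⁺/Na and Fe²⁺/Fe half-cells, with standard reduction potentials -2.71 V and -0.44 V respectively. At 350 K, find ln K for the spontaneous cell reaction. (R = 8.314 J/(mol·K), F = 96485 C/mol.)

E°_cell = -0.44 − (-2.71) = 2.27 V, with n = 2 electrons transferred.
At equilibrium E = 0, so the Nernst equation gives ln K = nFE°/RT = (2)(96485)(2.27)/((8.314)(350)) = 150.54.

ln K = 150.5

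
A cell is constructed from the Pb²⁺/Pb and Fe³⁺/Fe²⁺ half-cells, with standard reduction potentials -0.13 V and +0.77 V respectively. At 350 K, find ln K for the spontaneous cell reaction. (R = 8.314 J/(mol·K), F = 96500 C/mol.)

ln K = 59.7

E°_cell = +0.77 − (-0.13) = 0.90 V, with n = 2 electrons transferred.
At equilibrium E = 0, so the Nernst equation gives ln K = nFE°/RT = (2)(96500)(0.90)/((8.314)(350)) = 59.69.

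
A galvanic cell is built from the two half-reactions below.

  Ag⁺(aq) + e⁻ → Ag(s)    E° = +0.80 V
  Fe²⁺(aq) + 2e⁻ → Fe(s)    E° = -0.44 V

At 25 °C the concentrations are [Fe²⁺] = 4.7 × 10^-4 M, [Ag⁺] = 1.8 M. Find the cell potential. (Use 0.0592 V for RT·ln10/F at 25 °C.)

1.35 V

The Ag⁺/Ag couple has the higher reduction potential and acts as the cathode, so E°_cell = +0.80 − (-0.44) = 1.24 V.
Balancing electrons gives n = 2; the reaction quotient is Q = [Fe²⁺]/[Ag⁺]^2 = 1.45 × 10^-4.
At 25 °C, E = E° − (0.0592/n) log Q = 1.24 − (0.0592/2)(-3.838) = 1.240 + 0.114 = 1.354 V.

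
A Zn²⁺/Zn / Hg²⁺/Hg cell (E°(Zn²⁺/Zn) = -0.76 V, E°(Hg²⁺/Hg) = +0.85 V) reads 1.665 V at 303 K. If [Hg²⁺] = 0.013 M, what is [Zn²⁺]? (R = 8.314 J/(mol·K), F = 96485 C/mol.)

From the Nernst equation, ln Q = nF(E° − E)/RT = 2×96485×(1.61 − 1.665)/(8.314×303) = -4.213, so Q = 0.0148.
With Q = [Zn²⁺]/[Hg²⁺] and the known concentrations, [Zn²⁺] in the numerator gives [Zn²⁺] = 1.9 × 10^-4 M.

1.9 × 10^-4 M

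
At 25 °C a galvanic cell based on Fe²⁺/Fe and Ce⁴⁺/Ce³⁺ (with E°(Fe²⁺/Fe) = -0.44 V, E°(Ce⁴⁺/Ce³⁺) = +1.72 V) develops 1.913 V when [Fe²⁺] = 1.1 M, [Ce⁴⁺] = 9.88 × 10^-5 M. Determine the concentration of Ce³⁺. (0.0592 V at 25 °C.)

1.4 M

From the Nernst equation, log Q = n(E° − E)/0.0592 = 2(2.16 − 1.913)/0.0592 = 8.345, so Q = 2.21 × 10^8.
With Q = [Fe²⁺]·[Ce³⁺]^2/[Ce⁴⁺]^2 and the known concentrations, [Ce³⁺]^2 in the numerator gives [Ce³⁺] = 1.4 M.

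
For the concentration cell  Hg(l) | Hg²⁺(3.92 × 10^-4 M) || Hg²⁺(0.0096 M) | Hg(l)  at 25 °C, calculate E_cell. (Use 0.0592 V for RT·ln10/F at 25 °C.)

0.041 V

Both half-cells are Hg²⁺/Hg, so E°_cell = 0. The concentrated side is the cathode; the cell reaction moves Hg²⁺ from high to low concentration with n = 2.
Q = [Hg²⁺]_dilute/[Hg²⁺]_conc = 3.92 × 10^-4/0.0096 = 0.0408.
E = 0 − (0.0592/2) log Q = −(0.0592/2)(-1.389) = 0.0411 V.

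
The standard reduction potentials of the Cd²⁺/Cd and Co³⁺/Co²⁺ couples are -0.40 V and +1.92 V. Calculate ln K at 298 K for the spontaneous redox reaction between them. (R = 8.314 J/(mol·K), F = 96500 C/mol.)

E°_cell = +1.92 − (-0.40) = 2.32 V, with n = 2 electrons transferred.
At equilibrium E = 0, so the Nernst equation gives ln K = nFE°/RT = (2)(96500)(2.32)/((8.314)(298)) = 180.73.

ln K = 180.7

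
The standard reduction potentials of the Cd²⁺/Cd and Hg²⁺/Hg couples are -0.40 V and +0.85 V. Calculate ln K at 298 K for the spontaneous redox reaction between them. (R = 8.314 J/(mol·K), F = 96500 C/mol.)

E°_cell = +0.85 − (-0.40) = 1.25 V, with n = 2 electrons transferred.
At equilibrium E = 0, so the Nernst equation gives ln K = nFE°/RT = (2)(96500)(1.25)/((8.314)(298)) = 97.37.

ln K = 97.4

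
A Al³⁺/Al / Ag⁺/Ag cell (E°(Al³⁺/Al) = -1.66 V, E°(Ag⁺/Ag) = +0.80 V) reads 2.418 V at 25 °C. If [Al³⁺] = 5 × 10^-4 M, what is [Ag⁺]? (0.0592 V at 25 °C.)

From the Nernst equation, log Q = n(E° − E)/0.0592 = 3(2.46 − 2.418)/0.0592 = 2.128, so Q = 134.
With Q = [Al³⁺]/[Ag⁺]^3 and the known concentrations, [Ag⁺]^3 in the denominator gives [Ag⁺] = 0.015 M.

0.015 M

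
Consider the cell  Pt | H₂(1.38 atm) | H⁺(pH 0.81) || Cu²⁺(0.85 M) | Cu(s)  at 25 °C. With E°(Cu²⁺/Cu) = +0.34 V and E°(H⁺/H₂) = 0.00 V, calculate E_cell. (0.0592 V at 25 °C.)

The Cu²⁺/Cu couple is the cathode, so E°_cell = 0.34 V; n = 2.
[H⁺] = 10^(−0.81) = 0.15 M, and Q = [H⁺]^2 / ([Cu²⁺]·P(H₂)) = 0.0205.
E = E° − (0.0592/2) log Q = 0.34 − (0.0592/2)(-1.689) = 0.390 V.

0.39 V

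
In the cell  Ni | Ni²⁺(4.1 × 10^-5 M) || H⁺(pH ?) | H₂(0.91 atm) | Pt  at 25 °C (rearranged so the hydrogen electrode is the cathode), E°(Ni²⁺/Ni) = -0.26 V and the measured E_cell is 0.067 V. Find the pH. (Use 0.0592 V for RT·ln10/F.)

E°_cell = 0.26 V and n = 2.
log Q = n(E° − E)/0.0592 = 2×(0.26 − 0.067)/0.0592 = 6.520.
With Q = [Ni²⁺]·P(H₂) / [H⁺]^2, solving for [H⁺] gives log[H⁺] = -5.474, so pH = 5.47.

pH = 5.47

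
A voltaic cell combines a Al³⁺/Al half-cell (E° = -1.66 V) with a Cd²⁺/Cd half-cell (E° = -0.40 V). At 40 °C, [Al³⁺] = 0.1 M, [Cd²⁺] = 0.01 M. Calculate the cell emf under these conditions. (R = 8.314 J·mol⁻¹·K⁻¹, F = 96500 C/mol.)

The Cd²⁺/Cd couple has the higher reduction potential and acts as the cathode, so E°_cell = -0.40 − (-1.66) = 1.26 V.
Balancing electrons gives n = 6; the reaction quotient is Q = [Al³⁺]^2/[Cd²⁺]^3 = 1 × 10^4.
E = E° − (RT/nF) ln Q = 1.26 − (8.314×313)/(6×96500) × (9.210) = 1.260 − 0.041 = 1.219 V.

1.22 V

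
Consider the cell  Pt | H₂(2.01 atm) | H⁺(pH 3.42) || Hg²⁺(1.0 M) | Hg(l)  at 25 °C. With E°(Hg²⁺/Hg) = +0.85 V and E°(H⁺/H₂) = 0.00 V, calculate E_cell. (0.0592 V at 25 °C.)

1.06 V

The Hg²⁺/Hg couple is the cathode, so E°_cell = 0.85 V; n = 2.
[H⁺] = 10^(−3.42) = 3.8 × 10^-4 M, and Q = [H⁺]^2 / ([Hg²⁺]·P(H₂)) = 7.19 × 10^-8.
E = E° − (0.0592/2) log Q = 0.85 − (0.0592/2)(-7.143) = 1.061 V.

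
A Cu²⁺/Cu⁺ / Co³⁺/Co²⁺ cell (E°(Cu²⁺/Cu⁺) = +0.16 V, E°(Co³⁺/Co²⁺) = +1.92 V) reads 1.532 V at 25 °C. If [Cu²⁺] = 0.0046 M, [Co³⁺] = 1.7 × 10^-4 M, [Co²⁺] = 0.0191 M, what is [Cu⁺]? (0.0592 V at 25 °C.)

From the Nernst equation, log Q = n(E° − E)/0.0592 = 1(1.76 − 1.532)/0.0592 = 3.851, so Q = 7100.
With Q = [Cu²⁺]·[Co²⁺]/([Cu⁺]·[Co³⁺]) and the known concentrations, [Cu⁺] in the denominator gives [Cu⁺] = 7.3 × 10^-5 M.

7.3 × 10^-5 M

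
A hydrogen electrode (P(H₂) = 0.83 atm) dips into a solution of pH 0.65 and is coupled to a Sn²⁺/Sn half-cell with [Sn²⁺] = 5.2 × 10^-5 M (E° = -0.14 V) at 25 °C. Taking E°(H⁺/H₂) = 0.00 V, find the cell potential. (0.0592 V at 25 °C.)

0.23 V

The hydrogen couple is the cathode, so E°_cell = 0.14 V; n = 2.
[H⁺] = 10^(−0.65) = 0.22 M, and Q = [Sn²⁺]·P(H₂) / [H⁺]^2 = 8.61 × 10^-4.
E = E° − (0.0592/2) log Q = 0.14 − (0.0592/2)(-3.065) = 0.231 V.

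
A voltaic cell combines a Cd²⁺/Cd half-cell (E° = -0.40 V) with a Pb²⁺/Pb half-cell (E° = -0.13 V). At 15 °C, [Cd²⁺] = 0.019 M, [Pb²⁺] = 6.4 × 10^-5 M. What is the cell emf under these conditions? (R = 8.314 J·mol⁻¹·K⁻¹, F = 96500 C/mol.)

0.199 V

The Pb²⁺/Pb couple has the higher reduction potential and acts as the cathode, so E°_cell = -0.13 − (-0.40) = 0.27 V.
Balancing electrons gives n = 2; the reaction quotient is Q = [Cd²⁺]/[Pb²⁺] = 297.
E = E° − (RT/nF) ln Q = 0.27 − (8.314×288)/(2×96500) × (5.693) = 0.270 − 0.071 = 0.199 V.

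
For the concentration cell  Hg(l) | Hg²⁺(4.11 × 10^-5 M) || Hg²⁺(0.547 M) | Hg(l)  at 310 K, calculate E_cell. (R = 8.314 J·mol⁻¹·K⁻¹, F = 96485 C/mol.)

0.13 V

Both half-cells are Hg²⁺/Hg, so E°_cell = 0. The concentrated side is the cathode; the cell reaction moves Hg²⁺ from high to low concentration with n = 2.
Q = [Hg²⁺]_dilute/[Hg²⁺]_conc = 4.11 × 10^-5/0.547 = 7.51 × 10^-5.
E = 0 − (RT/nF) ln Q = −((8.314×310)/(2×96485))(-9.496) = 0.1268 V.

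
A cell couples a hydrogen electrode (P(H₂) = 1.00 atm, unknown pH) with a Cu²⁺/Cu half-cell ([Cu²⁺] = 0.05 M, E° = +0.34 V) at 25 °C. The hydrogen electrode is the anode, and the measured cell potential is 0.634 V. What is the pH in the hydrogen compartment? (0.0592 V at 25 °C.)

pH = 5.62

E°_cell = 0.34 V and n = 2.
log Q = n(E° − E)/0.0592 = 2×(0.34 − 0.634)/0.0592 = -9.932.
With Q = [H⁺]^2 / ([Cu²⁺]·P(H₂)), solving for [H⁺] gives log[H⁺] = -5.617, so pH = 5.62.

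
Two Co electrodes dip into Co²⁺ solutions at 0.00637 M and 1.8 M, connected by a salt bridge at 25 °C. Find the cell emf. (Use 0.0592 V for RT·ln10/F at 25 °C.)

Both half-cells are Co²⁺/Co, so E°_cell = 0. The concentrated side is the cathode; the cell reaction moves Co²⁺ from high to low concentration with n = 2.
Q = [Co²⁺]_dilute/[Co²⁺]_conc = 0.00637/1.8 = 0.00354.
E = 0 − (0.0592/2) log Q = −(0.0592/2)(-2.451) = 0.0725 V.

0.073 V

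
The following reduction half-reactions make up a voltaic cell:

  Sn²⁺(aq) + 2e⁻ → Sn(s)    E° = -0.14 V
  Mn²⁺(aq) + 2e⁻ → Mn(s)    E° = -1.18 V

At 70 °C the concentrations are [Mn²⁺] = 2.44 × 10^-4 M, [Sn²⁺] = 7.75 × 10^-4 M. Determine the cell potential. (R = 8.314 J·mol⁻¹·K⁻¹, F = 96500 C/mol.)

The Sn²⁺/Sn couple has the higher reduction potential and acts as the cathode, so E°_cell = -0.14 − (-1.18) = 1.04 V.
Balancing electrons gives n = 2; the reaction quotient is Q = [Mn²⁺]/[Sn²⁺] = 0.315.
E = E° − (RT/nF) ln Q = 1.04 − (8.314×343)/(2×96500) × (-1.156) = 1.040 + 0.017 = 1.057 V.

1.06 V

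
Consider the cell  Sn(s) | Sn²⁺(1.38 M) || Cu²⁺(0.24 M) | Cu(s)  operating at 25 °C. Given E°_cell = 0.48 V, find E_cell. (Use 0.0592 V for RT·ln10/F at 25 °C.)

0.458 V

Balancing electrons gives n = 2; the reaction quotient is Q = [Sn²⁺]/[Cu²⁺] = 5.75.
At 25 °C, E = E° − (0.0592/n) log Q = 0.48 − (0.0592/2)(0.760) = 0.480 − 0.022 = 0.458 V.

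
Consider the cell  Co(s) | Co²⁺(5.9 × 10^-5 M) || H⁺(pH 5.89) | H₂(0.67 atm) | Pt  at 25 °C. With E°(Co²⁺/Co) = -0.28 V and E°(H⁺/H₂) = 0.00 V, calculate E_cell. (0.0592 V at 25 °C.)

0.062 V

The hydrogen couple is the cathode, so E°_cell = 0.28 V; n = 2.
[H⁺] = 10^(−5.89) = 1.3 × 10^-6 M, and Q = [Co²⁺]·P(H₂) / [H⁺]^2 = 2.38 × 10^7.
E = E° − (0.0592/2) log Q = 0.28 − (0.0592/2)(7.377) = 0.062 V.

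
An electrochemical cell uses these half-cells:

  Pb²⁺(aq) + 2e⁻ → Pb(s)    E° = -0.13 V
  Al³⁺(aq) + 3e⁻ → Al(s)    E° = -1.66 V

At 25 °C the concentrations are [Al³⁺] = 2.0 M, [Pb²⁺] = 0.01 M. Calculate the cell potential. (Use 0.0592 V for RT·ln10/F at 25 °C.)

1.46 V

The Pb²⁺/Pb couple has the higher reduction potential and acts as the cathode, so E°_cell = -0.13 − (-1.66) = 1.53 V.
Balancing electrons gives n = 6; the reaction quotient is Q = [Al³⁺]^2/[Pb²⁺]^3 = 4 × 10^6.
At 25 °C, E = E° − (0.0592/n) log Q = 1.53 − (0.0592/6)(6.602) = 1.530 − 0.065 = 1.465 V.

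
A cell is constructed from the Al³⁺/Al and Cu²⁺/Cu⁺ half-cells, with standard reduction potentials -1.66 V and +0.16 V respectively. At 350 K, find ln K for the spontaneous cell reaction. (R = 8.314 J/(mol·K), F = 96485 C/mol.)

ln K = 181.0

E°_cell = +0.16 − (-1.66) = 1.82 V, with n = 3 electrons transferred.
At equilibrium E = 0, so the Nernst equation gives ln K = nFE°/RT = (3)(96485)(1.82)/((8.314)(350)) = 181.04.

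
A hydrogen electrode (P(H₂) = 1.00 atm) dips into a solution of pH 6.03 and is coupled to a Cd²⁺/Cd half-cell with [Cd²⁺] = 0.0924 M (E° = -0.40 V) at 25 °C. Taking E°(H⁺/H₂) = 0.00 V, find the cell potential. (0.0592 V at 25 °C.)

The hydrogen couple is the cathode, so E°_cell = 0.40 V; n = 2.
[H⁺] = 10^(−6.03) = 9.3 × 10^-7 M, and Q = [Cd²⁺]·P(H₂) / [H⁺]^2 = 1.06 × 10^11.
E = E° − (0.0592/2) log Q = 0.40 − (0.0592/2)(11.026) = 0.074 V.

0.074 V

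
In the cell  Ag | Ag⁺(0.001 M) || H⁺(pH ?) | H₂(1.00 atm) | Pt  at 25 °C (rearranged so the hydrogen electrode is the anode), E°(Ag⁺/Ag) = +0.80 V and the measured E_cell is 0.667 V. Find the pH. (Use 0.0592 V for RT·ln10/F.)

E°_cell = 0.80 V and n = 2.
log Q = n(E° − E)/0.0592 = 2×(0.80 − 0.667)/0.0592 = 4.493.
With Q = [H⁺]^2 / ([Ag⁺]^2·P(H₂)), solving for [H⁺] gives log[H⁺] = -0.753, so pH = 0.75.

pH = 0.75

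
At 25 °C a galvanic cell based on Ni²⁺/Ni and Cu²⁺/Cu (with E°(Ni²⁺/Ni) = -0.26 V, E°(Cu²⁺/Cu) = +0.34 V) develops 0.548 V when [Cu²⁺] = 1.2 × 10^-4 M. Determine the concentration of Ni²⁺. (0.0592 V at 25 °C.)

From the Nernst equation, log Q = n(E° − E)/0.0592 = 2(0.60 − 0.548)/0.0592 = 1.757, so Q = 57.1.
With Q = [Ni²⁺]/[Cu²⁺] and the known concentrations, [Ni²⁺] in the numerator gives [Ni²⁺] = 0.0069 M.

0.0069 M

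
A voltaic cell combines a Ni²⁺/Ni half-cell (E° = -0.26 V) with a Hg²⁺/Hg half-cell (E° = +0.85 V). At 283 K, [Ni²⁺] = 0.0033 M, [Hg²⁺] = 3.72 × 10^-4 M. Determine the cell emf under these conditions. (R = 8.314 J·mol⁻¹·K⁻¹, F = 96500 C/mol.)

The Hg²⁺/Hg couple has the higher reduction potential and acts as the cathode, so E°_cell = +0.85 − (-0.26) = 1.11 V.
Balancing electrons gives n = 2; the reaction quotient is Q = [Ni²⁺]/[Hg²⁺] = 8.87.
E = E° − (RT/nF) ln Q = 1.11 − (8.314×283)/(2×96500) × (2.183) = 1.110 − 0.027 = 1.083 V.

1.08 V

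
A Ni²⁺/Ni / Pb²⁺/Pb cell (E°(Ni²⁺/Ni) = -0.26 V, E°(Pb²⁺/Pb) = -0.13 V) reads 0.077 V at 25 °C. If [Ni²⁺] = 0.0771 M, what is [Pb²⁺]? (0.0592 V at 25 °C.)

From the Nernst equation, log Q = n(E° − E)/0.0592 = 2(0.13 − 0.077)/0.0592 = 1.791, so Q = 61.7.
With Q = [Ni²⁺]/[Pb²⁺] and the known concentrations, [Pb²⁺] in the denominator gives [Pb²⁺] = 0.0012 M.

0.0012 M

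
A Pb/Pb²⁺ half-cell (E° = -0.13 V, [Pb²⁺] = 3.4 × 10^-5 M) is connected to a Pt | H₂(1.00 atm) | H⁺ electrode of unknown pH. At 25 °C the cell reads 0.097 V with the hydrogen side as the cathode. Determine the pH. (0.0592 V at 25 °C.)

E°_cell = 0.13 V and n = 2.
log Q = n(E° − E)/0.0592 = 2×(0.13 − 0.097)/0.0592 = 1.115.
With Q = [Pb²⁺]·P(H₂) / [H⁺]^2, solving for [H⁺] gives log[H⁺] = -2.792, so pH = 2.79.

pH = 2.79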